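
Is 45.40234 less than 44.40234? No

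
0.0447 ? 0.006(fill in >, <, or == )>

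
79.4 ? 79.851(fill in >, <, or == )<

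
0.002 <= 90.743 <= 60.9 False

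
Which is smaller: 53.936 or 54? 53.936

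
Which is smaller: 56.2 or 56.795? 56.2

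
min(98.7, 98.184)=98.184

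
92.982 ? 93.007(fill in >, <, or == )<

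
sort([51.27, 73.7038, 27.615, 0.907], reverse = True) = [73.7038, 51.27, 27.615, 0.907]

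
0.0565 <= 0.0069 False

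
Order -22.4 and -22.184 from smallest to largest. -22.4, -22.184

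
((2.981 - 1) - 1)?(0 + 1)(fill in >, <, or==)<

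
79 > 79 False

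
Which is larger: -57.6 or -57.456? -57.456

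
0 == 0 True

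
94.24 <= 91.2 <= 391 False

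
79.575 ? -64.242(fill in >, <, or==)>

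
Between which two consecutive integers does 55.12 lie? 55 and 56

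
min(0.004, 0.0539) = 0.004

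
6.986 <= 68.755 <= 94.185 True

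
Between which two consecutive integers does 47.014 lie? 47 and 48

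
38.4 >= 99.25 False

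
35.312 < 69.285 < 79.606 True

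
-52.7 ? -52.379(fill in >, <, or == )<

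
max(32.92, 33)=33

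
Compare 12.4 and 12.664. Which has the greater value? 12.664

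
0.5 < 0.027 False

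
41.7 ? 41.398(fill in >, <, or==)>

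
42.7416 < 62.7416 True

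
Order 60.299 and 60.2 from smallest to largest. 60.2, 60.299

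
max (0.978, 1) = 1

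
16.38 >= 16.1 True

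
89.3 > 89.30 False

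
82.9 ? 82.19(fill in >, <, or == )>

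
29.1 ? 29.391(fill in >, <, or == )<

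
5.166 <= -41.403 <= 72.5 False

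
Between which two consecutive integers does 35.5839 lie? 35 and 36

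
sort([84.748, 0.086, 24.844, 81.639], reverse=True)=[84.748, 81.639, 24.844, 0.086]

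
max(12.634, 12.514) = 12.634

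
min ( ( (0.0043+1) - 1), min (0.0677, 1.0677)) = 0.0043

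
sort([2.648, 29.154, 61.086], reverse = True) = [61.086, 29.154, 2.648]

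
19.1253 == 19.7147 False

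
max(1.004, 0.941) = 1.004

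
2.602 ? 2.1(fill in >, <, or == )>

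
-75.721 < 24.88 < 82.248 True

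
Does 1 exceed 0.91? Yes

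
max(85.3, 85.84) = 85.84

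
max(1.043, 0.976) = 1.043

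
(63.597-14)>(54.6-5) False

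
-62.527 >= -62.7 True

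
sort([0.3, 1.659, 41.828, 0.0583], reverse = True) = [41.828, 1.659, 0.3, 0.0583]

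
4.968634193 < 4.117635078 False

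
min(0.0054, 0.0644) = 0.0054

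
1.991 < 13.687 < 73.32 True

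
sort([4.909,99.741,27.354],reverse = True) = [99.741,27.354,4.909]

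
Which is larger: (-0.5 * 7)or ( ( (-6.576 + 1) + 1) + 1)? (-0.5 * 7)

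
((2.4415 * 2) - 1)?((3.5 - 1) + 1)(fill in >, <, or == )>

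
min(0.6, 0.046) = 0.046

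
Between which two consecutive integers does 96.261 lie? 96 and 97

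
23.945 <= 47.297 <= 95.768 True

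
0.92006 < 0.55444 False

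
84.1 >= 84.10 True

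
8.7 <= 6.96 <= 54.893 False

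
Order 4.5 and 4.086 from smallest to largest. 4.086, 4.5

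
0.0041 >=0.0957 False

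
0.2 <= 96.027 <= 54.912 False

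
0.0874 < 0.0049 False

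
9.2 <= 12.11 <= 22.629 True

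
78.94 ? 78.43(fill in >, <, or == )>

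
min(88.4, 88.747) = 88.4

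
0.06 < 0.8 True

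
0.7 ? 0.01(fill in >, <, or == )>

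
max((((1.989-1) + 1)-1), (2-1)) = 1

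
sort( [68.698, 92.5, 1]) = [1, 68.698, 92.5]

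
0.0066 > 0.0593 False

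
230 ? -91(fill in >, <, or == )>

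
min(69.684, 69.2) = 69.2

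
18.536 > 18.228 True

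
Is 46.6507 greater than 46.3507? Yes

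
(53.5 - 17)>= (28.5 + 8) True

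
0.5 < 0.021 False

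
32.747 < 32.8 True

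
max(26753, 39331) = 39331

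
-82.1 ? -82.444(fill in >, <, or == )>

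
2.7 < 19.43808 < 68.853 True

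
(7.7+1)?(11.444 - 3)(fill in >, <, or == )>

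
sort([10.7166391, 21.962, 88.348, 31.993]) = [10.7166391, 21.962, 31.993, 88.348]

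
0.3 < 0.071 False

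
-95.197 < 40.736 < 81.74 True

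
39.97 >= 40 False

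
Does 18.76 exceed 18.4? Yes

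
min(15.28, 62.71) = 15.28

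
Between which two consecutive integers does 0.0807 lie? 0 and 1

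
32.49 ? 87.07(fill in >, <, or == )<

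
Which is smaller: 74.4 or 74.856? 74.4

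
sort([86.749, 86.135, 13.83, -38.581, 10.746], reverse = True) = [86.749, 86.135, 13.83, 10.746, -38.581]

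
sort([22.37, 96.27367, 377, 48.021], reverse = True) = [377, 96.27367, 48.021, 22.37]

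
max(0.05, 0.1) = 0.1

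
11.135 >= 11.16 False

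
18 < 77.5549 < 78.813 True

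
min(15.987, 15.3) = 15.3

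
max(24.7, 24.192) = 24.7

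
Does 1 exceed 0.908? Yes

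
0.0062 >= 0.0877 False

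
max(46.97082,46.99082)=46.99082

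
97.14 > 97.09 True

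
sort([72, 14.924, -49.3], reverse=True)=[72, 14.924, -49.3]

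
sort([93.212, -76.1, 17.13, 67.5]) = [-76.1, 17.13, 67.5, 93.212]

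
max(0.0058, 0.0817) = 0.0817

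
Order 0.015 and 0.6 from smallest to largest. 0.015, 0.6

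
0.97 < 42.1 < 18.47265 False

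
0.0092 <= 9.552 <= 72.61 True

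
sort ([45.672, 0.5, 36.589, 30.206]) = [0.5, 30.206, 36.589, 45.672]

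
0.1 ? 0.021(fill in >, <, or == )>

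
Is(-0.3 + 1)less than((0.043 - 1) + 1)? No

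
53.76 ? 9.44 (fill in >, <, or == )>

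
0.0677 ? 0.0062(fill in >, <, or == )>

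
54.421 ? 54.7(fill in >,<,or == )<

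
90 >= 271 False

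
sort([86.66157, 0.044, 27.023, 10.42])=[0.044, 10.42, 27.023, 86.66157]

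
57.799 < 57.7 False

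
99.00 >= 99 True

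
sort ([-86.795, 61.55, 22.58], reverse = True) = [61.55, 22.58, -86.795]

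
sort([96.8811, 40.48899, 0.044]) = [0.044, 40.48899, 96.8811]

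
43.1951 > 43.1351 True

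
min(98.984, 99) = 98.984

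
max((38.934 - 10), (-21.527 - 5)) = 28.934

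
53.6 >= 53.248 True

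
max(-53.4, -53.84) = -53.4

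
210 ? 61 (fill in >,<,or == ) >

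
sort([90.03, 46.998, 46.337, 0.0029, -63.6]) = [-63.6, 0.0029, 46.337, 46.998, 90.03]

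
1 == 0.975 False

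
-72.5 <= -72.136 True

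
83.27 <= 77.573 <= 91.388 False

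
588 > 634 False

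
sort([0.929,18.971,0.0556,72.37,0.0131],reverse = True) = [72.37,18.971,0.929,0.0556,0.0131]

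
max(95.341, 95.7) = 95.7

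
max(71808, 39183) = 71808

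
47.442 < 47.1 False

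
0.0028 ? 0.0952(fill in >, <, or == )<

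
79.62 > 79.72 False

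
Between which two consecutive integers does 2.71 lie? 2 and 3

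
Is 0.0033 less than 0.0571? Yes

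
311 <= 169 False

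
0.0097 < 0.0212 True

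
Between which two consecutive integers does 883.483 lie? 883 and 884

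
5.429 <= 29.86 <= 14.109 False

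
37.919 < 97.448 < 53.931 False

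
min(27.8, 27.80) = 27.8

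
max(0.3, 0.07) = 0.3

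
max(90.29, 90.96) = 90.96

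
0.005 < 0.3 True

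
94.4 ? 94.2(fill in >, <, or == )>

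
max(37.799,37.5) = 37.799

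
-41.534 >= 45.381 False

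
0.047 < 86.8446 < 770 True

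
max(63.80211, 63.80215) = 63.80215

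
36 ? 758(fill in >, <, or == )<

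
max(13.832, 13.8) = 13.832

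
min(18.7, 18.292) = 18.292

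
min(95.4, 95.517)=95.4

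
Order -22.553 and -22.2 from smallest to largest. -22.553, -22.2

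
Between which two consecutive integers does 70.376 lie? 70 and 71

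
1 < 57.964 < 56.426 False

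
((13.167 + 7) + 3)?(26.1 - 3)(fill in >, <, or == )>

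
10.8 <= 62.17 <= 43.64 False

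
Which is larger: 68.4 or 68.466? 68.466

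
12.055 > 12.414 False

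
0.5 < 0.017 False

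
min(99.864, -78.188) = -78.188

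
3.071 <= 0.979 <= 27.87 False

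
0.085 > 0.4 False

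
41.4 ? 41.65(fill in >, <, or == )<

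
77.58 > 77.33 True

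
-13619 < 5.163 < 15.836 True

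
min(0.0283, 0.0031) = 0.0031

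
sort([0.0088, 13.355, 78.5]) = [0.0088, 13.355, 78.5]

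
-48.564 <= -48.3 True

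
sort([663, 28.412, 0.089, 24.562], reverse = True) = [663, 28.412, 24.562, 0.089]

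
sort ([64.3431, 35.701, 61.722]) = [35.701, 61.722, 64.3431]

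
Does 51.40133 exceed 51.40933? No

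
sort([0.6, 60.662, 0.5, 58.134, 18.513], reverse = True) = [60.662, 58.134, 18.513, 0.6, 0.5]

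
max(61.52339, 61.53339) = 61.53339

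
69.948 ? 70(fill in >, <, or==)<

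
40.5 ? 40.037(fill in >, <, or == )>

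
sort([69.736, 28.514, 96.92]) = [28.514, 69.736, 96.92]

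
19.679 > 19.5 True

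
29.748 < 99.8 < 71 False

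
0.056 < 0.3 True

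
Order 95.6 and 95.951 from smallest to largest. 95.6, 95.951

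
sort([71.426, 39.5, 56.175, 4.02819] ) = [4.02819, 39.5, 56.175, 71.426]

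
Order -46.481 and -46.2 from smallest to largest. -46.481, -46.2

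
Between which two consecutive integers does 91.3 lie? 91 and 92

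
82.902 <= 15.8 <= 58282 False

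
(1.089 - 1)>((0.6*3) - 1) False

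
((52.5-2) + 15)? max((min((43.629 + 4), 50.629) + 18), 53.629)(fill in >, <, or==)<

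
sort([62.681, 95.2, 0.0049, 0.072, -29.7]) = [-29.7, 0.0049, 0.072, 62.681, 95.2]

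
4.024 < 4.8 True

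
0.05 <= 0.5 True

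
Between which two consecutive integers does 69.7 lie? 69 and 70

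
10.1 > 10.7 False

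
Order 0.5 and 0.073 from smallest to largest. 0.073, 0.5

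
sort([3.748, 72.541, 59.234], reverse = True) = [72.541, 59.234, 3.748]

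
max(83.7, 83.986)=83.986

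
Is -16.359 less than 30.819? Yes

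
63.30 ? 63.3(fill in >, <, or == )==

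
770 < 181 False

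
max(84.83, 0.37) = 84.83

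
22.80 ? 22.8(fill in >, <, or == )==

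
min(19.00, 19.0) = 19.00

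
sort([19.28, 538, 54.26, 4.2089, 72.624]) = [4.2089, 19.28, 54.26, 72.624, 538]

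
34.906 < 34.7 False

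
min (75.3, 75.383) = 75.3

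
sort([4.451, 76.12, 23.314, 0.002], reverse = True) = [76.12, 23.314, 4.451, 0.002]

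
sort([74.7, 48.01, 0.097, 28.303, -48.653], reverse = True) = [74.7, 48.01, 28.303, 0.097, -48.653]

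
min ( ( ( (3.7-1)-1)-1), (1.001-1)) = 0.001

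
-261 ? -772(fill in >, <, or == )>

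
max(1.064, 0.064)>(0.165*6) True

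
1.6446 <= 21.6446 True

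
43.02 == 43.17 False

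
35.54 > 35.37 True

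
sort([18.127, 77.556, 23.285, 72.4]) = [18.127, 23.285, 72.4, 77.556]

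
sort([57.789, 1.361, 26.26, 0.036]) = [0.036, 1.361, 26.26, 57.789]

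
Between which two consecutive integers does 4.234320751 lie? 4 and 5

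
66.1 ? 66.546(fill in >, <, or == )<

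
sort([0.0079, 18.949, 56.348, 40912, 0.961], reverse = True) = [40912, 56.348, 18.949, 0.961, 0.0079]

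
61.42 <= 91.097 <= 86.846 False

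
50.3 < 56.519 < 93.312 True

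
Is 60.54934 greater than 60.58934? No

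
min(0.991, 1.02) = 0.991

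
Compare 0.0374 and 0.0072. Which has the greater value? 0.0374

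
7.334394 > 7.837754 False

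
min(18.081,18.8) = 18.081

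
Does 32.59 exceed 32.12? Yes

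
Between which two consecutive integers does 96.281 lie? 96 and 97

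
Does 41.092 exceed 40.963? Yes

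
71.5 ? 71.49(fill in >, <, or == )>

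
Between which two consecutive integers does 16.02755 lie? 16 and 17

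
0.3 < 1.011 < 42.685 True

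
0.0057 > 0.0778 False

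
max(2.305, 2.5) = 2.5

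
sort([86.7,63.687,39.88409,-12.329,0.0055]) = [-12.329,0.0055,39.88409,63.687,86.7]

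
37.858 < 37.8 False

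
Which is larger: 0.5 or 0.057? 0.5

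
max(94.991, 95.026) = 95.026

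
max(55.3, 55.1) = 55.3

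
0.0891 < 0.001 False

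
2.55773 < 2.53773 False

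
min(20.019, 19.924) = 19.924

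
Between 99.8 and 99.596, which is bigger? 99.8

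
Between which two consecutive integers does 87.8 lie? 87 and 88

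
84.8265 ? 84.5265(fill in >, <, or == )>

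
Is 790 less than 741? No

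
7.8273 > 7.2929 True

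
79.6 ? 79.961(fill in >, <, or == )<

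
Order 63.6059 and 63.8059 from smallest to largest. 63.6059,63.8059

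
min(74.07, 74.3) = 74.07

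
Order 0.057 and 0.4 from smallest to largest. 0.057, 0.4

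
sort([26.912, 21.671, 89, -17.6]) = [-17.6, 21.671, 26.912, 89]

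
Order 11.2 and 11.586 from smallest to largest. 11.2, 11.586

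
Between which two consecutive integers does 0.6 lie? 0 and 1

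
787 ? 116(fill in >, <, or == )>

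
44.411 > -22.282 True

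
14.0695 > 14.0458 True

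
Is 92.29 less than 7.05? No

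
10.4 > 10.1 True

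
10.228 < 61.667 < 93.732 True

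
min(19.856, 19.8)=19.8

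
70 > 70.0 False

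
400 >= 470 False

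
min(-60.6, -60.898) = -60.898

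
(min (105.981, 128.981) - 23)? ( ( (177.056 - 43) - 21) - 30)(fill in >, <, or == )<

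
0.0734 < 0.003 False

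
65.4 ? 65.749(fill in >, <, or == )<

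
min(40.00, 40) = 40.00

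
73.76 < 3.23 False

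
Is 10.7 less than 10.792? Yes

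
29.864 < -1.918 False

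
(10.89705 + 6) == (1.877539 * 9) False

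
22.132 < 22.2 True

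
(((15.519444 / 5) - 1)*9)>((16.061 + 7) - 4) False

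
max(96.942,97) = 97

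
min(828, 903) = 828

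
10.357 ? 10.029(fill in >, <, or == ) >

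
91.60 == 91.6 True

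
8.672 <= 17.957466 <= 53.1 True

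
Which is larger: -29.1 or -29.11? -29.1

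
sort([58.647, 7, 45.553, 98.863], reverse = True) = [98.863, 58.647, 45.553, 7]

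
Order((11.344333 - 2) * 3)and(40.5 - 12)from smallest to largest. ((11.344333 - 2) * 3), (40.5 - 12)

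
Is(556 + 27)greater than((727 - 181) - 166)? Yes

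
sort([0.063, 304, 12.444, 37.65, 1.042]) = [0.063, 1.042, 12.444, 37.65, 304]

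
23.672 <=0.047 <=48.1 False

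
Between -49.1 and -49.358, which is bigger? -49.1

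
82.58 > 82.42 True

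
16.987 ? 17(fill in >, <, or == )<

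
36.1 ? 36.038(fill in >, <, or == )>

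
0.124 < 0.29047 True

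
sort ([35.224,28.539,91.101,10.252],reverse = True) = [91.101,35.224,28.539,10.252]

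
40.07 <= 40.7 True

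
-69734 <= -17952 True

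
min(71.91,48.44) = 48.44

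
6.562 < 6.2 False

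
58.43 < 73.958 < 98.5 True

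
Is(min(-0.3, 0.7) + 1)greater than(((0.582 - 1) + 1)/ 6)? Yes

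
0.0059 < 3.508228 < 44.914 True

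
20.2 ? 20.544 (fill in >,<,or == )<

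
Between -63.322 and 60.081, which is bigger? 60.081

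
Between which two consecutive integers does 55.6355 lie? 55 and 56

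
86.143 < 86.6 True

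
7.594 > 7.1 True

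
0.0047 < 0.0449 True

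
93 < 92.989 False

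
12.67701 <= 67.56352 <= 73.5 True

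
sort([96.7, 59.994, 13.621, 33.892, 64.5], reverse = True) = [96.7, 64.5, 59.994, 33.892, 13.621]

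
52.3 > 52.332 False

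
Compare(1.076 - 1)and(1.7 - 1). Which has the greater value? (1.7 - 1)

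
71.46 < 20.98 False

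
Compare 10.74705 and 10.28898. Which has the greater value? 10.74705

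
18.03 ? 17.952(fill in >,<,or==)>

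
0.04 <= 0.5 True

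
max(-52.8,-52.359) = -52.359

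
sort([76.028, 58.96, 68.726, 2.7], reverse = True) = [76.028, 68.726, 58.96, 2.7]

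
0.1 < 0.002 False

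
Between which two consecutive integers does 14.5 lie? 14 and 15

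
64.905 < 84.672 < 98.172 True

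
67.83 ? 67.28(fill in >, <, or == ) >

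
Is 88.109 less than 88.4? Yes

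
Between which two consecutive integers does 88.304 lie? 88 and 89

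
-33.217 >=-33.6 True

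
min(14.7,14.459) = 14.459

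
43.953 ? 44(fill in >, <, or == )<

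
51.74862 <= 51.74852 False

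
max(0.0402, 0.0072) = 0.0402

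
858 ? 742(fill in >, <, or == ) >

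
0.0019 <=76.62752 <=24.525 False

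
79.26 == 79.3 False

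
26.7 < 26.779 True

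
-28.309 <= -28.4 False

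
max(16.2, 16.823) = 16.823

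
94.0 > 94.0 False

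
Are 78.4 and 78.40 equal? Yes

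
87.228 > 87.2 True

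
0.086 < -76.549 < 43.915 False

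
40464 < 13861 False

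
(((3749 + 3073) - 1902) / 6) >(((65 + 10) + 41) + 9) True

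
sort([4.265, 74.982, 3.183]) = [3.183, 4.265, 74.982]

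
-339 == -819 False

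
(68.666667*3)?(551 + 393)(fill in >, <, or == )<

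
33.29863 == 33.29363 False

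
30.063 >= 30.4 False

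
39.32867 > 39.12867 True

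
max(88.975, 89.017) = 89.017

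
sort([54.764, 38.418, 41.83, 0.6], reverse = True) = [54.764, 41.83, 38.418, 0.6]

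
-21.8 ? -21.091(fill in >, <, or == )<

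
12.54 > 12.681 False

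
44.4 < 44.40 False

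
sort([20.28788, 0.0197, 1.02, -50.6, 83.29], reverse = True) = [83.29, 20.28788, 1.02, 0.0197, -50.6]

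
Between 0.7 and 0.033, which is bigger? 0.7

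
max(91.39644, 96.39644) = 96.39644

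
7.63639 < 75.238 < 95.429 True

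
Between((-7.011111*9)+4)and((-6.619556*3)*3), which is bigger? ((-7.011111*9)+4)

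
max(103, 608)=608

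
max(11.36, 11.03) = 11.36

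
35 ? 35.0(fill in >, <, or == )==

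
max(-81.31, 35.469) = 35.469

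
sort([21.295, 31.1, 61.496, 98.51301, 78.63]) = [21.295, 31.1, 61.496, 78.63, 98.51301]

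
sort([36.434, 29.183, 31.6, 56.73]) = [29.183, 31.6, 36.434, 56.73]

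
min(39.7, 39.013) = 39.013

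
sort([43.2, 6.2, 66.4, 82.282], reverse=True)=[82.282, 66.4, 43.2, 6.2]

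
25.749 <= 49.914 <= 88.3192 True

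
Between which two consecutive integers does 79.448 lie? 79 and 80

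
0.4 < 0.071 False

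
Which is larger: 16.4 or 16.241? 16.4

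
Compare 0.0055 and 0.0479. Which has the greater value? 0.0479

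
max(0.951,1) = 1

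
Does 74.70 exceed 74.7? No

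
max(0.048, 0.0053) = 0.048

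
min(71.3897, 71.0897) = 71.0897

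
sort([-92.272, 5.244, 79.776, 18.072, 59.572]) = [-92.272, 5.244, 18.072, 59.572, 79.776]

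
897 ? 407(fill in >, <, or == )>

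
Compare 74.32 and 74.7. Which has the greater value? 74.7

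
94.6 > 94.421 True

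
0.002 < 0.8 True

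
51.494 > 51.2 True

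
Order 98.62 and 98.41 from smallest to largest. 98.41,98.62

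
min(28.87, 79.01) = 28.87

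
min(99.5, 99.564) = 99.5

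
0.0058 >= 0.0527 False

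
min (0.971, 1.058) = 0.971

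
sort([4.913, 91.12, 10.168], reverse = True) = [91.12, 10.168, 4.913]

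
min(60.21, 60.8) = 60.21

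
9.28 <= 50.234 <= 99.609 True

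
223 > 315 False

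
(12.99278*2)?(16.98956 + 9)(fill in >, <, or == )<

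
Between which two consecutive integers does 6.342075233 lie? 6 and 7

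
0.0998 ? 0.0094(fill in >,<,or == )>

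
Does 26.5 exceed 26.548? No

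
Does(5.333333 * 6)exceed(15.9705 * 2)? Yes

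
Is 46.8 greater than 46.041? Yes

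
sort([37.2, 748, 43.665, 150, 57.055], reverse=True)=[748, 150, 57.055, 43.665, 37.2]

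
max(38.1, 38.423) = 38.423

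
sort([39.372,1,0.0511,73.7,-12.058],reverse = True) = [73.7,39.372,1,0.0511,-12.058]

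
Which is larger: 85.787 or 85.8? 85.8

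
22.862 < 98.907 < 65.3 False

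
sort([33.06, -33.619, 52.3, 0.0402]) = [-33.619, 0.0402, 33.06, 52.3]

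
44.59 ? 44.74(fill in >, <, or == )<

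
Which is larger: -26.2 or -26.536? -26.2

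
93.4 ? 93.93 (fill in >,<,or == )<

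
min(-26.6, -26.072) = -26.6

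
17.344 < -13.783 False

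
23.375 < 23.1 False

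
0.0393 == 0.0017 False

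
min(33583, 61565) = 33583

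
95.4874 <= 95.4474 False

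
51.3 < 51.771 True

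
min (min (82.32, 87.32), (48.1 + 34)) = 82.1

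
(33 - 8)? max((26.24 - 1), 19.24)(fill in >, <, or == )<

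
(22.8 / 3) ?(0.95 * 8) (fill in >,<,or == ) ==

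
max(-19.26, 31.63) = 31.63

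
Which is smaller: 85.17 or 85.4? 85.17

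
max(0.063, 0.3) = 0.3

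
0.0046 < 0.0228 True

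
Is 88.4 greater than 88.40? No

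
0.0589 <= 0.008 False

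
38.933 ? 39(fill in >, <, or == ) <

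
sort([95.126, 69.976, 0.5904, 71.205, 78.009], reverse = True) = [95.126, 78.009, 71.205, 69.976, 0.5904]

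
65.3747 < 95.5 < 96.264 True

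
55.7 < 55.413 False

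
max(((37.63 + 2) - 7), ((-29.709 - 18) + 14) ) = 32.63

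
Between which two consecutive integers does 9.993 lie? 9 and 10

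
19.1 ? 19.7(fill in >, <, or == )<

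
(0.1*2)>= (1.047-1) True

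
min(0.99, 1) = 0.99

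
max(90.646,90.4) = 90.646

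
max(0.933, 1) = 1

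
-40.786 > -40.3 False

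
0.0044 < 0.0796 True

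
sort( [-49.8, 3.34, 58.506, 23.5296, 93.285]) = [-49.8, 3.34, 23.5296, 58.506, 93.285]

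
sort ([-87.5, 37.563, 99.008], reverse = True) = [99.008, 37.563, -87.5]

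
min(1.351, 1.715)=1.351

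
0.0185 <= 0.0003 False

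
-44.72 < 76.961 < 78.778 True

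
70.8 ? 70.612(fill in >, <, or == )>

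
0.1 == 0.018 False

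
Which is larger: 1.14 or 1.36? 1.36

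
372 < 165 False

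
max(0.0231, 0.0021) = 0.0231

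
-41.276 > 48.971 False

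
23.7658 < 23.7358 False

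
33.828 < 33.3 False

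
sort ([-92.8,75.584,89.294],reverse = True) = [89.294,75.584,-92.8]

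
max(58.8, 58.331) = 58.8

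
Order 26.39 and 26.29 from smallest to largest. 26.29, 26.39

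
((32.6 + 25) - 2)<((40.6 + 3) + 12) False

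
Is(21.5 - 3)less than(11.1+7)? No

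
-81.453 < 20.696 True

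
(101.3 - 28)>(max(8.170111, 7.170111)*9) False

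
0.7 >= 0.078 True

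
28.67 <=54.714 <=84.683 True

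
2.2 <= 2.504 True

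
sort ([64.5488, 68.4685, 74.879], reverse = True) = [74.879, 68.4685, 64.5488]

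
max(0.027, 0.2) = 0.2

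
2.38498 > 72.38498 False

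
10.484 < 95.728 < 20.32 False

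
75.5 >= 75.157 True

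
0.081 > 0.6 False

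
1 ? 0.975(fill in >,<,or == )>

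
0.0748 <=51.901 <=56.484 True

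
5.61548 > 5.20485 True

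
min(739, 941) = 739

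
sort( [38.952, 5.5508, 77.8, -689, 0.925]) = [-689, 0.925, 5.5508, 38.952, 77.8]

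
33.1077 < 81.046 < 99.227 True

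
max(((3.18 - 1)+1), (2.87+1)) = 3.87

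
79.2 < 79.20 False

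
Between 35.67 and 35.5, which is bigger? 35.67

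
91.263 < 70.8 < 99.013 False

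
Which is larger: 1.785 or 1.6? 1.785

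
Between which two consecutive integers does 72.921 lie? 72 and 73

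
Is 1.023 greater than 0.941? Yes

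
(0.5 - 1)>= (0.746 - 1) False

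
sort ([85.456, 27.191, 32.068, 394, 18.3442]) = [18.3442, 27.191, 32.068, 85.456, 394]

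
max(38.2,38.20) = 38.20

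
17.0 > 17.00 False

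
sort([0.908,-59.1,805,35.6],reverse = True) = [805,35.6,0.908,-59.1]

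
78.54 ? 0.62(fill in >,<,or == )>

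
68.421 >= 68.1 True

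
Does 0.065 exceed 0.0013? Yes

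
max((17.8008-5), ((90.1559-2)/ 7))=12.8008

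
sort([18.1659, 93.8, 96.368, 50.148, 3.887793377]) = [3.887793377, 18.1659, 50.148, 93.8, 96.368]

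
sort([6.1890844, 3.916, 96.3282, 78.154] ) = [3.916, 6.1890844, 78.154, 96.3282]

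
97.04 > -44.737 True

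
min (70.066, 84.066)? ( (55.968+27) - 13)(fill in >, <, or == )>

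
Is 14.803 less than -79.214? No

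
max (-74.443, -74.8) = -74.443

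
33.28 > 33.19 True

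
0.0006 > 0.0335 False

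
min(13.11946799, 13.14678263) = 13.11946799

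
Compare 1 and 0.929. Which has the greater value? 1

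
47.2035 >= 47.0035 True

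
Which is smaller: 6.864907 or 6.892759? 6.864907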